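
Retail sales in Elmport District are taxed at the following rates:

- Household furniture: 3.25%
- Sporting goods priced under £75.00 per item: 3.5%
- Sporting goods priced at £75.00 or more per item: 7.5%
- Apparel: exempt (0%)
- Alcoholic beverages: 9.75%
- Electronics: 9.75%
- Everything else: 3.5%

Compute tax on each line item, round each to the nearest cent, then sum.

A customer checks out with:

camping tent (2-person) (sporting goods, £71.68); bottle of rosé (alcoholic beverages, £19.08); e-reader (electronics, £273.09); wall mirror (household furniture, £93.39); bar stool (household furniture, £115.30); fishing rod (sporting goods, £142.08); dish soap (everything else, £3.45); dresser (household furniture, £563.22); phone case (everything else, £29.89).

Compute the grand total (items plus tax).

Camping tent (2-person) £71.68: sporting goods, under £75.00 → 3.5% → £2.51
Bottle of rosé £19.08: alcoholic beverages → 9.75% → £1.86
E-reader £273.09: electronics → 9.75% → £26.63
Wall mirror £93.39: household furniture → 3.25% → £3.04
Bar stool £115.30: household furniture → 3.25% → £3.75
Fishing rod £142.08: sporting goods, £75.00 or more → 7.5% → £10.66
Dish soap £3.45: everything else → 3.5% → £0.12
Dresser £563.22: household furniture → 3.25% → £18.30
Phone case £29.89: everything else → 3.5% → £1.05
Subtotal = £1311.18; tax = £67.92; total due = £1379.10

£1379.10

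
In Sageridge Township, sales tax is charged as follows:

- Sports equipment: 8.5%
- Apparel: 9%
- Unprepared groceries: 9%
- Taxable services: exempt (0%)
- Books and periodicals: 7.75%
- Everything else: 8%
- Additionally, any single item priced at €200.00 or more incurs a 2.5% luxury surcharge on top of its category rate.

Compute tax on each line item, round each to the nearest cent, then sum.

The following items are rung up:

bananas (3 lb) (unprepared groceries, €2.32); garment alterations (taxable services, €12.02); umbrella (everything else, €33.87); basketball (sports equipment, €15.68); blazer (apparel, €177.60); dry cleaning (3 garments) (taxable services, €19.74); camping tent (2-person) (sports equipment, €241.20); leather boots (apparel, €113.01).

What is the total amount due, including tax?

€672.37

Bananas (3 lb) €2.32: unprepared groceries → 9% → €0.21
Garment alterations €12.02: taxable services → 0% → €0.00
Umbrella €33.87: everything else → 8% → €2.71
Basketball €15.68: sports equipment → 8.5% → €1.33
Blazer €177.60: apparel → 9% → €15.98
Dry cleaning (3 garments) €19.74: taxable services → 0% → €0.00
Camping tent (2-person) €241.20: sports equipment → 8.5% + 2.5% surcharge = 11% → €26.53
Leather boots €113.01: apparel → 9% → €10.17
Subtotal = €615.44; tax = €56.93; total due = €672.37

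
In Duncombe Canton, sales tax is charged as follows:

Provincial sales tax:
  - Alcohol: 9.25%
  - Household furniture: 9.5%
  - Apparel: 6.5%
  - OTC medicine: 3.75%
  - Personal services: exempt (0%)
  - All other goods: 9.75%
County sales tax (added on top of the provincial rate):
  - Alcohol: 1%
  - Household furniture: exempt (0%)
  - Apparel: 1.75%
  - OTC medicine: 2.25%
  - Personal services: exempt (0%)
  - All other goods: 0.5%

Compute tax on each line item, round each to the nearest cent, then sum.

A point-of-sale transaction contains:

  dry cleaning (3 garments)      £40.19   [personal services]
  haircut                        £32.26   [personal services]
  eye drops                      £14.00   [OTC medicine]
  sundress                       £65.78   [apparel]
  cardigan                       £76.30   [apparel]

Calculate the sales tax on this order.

Dry cleaning (3 garments) £40.19: personal services → 0% + 0% county = 0% → £0.00
Haircut £32.26: personal services → 0% + 0% county = 0% → £0.00
Eye drops £14.00: OTC medicine → 3.75% + 2.25% county = 6% → £0.84
Sundress £65.78: apparel → 6.5% + 1.75% county = 8.25% → £5.43
Cardigan £76.30: apparel → 6.5% + 1.75% county = 8.25% → £6.29
Total tax = £0.84 + £5.43 + £6.29 = £12.56

£12.56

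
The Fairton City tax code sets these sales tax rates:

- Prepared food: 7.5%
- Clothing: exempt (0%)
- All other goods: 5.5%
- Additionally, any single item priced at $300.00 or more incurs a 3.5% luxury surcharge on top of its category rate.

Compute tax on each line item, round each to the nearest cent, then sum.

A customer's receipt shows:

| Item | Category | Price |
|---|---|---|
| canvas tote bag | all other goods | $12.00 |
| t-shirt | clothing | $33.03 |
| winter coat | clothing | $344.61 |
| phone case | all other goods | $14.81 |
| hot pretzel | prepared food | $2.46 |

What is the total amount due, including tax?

$420.62

Canvas tote bag $12.00: all other goods → 5.5% → $0.66
T-shirt $33.03: clothing → 0% → $0.00
Winter coat $344.61: clothing → 0% + 3.5% surcharge = 3.5% → $12.06
Phone case $14.81: all other goods → 5.5% → $0.81
Hot pretzel $2.46: prepared food → 7.5% → $0.18
Subtotal = $406.91; tax = $13.71; total due = $420.62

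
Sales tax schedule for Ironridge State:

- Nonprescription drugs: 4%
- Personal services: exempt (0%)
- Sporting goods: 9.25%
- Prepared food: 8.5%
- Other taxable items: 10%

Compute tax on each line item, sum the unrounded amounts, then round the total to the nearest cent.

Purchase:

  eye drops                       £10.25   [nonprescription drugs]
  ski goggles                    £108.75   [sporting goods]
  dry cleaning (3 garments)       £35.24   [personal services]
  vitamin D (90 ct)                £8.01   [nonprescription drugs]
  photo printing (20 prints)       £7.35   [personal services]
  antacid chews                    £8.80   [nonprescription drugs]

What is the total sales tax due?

Eye drops £10.25: nonprescription drugs → 4% → £0.41
Ski goggles £108.75: sporting goods → 9.25% → £10.059375
Dry cleaning (3 garments) £35.24: personal services → 0% → £0.00
Vitamin D (90 ct) £8.01: nonprescription drugs → 4% → £0.3204
Photo printing (20 prints) £7.35: personal services → 0% → £0.00
Antacid chews £8.80: nonprescription drugs → 4% → £0.352
Unrounded tax sum = £11.141775 → £11.14

£11.14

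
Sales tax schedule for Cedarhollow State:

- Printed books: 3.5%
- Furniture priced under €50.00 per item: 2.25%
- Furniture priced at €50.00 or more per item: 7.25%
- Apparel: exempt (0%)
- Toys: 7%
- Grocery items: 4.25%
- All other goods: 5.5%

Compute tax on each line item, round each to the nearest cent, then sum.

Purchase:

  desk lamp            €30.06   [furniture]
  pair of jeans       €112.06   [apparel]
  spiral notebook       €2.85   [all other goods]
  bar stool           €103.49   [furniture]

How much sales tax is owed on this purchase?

€8.34

Desk lamp €30.06: furniture, under €50.00 → 2.25% → €0.68
Pair of jeans €112.06: apparel → 0% → €0.00
Spiral notebook €2.85: all other goods → 5.5% → €0.16
Bar stool €103.49: furniture, €50.00 or more → 7.25% → €7.50
Total tax = €0.68 + €0.16 + €7.50 = €8.34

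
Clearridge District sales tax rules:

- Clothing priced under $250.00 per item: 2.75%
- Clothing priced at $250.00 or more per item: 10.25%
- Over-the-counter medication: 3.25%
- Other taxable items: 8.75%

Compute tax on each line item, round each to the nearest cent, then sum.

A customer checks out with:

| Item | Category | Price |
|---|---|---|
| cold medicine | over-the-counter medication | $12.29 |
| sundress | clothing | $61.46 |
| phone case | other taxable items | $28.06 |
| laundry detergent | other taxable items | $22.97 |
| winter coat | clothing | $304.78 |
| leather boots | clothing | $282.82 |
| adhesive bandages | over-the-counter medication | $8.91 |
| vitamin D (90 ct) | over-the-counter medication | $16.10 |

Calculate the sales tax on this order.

Cold medicine $12.29: over-the-counter medication → 3.25% → $0.40
Sundress $61.46: clothing, under $250.00 → 2.75% → $1.69
Phone case $28.06: other taxable items → 8.75% → $2.46
Laundry detergent $22.97: other taxable items → 8.75% → $2.01
Winter coat $304.78: clothing, $250.00 or more → 10.25% → $31.24
Leather boots $282.82: clothing, $250.00 or more → 10.25% → $28.99
Adhesive bandages $8.91: over-the-counter medication → 3.25% → $0.29
Vitamin D (90 ct) $16.10: over-the-counter medication → 3.25% → $0.52
Total tax = $0.40 + $1.69 + $2.46 + $2.01 + $31.24 + $28.99 + $0.29 + $0.52 = $67.60

$67.60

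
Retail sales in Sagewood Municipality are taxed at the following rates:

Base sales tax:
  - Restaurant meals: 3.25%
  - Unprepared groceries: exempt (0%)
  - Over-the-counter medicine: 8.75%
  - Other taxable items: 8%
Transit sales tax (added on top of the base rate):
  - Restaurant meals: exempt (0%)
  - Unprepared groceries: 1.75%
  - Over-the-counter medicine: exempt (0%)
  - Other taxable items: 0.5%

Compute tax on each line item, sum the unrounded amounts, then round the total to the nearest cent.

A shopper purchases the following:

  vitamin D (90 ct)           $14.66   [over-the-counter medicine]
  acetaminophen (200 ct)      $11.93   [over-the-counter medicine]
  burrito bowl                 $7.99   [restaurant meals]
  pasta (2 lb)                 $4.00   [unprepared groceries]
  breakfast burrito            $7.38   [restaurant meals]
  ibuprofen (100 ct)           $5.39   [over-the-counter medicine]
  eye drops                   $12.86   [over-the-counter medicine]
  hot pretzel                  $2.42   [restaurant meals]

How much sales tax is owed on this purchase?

$4.57

Vitamin D (90 ct) $14.66: over-the-counter medicine → 8.75% + 0% transit = 8.75% → $1.28275
Acetaminophen (200 ct) $11.93: over-the-counter medicine → 8.75% + 0% transit = 8.75% → $1.043875
Burrito bowl $7.99: restaurant meals → 3.25% + 0% transit = 3.25% → $0.259675
Pasta (2 lb) $4.00: unprepared groceries → 0% + 1.75% transit = 1.75% → $0.07
Breakfast burrito $7.38: restaurant meals → 3.25% + 0% transit = 3.25% → $0.23985
Ibuprofen (100 ct) $5.39: over-the-counter medicine → 8.75% + 0% transit = 8.75% → $0.471625
Eye drops $12.86: over-the-counter medicine → 8.75% + 0% transit = 8.75% → $1.12525
Hot pretzel $2.42: restaurant meals → 3.25% + 0% transit = 3.25% → $0.07865
Unrounded tax sum = $4.571675 → $4.57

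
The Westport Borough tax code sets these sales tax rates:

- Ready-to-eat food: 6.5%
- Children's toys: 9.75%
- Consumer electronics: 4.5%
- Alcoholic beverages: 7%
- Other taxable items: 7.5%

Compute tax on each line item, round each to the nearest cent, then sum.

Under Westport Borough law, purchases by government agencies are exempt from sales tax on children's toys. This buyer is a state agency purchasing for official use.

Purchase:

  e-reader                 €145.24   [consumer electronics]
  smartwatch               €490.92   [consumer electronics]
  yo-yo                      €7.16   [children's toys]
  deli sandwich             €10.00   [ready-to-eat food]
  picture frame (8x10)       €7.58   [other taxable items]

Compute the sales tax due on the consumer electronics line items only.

€28.63

E-reader €145.24: consumer electronics → 4.5% → €6.54
Smartwatch €490.92: consumer electronics → 4.5% → €22.09
Tax on consumer electronics = €6.54 + €22.09 = €28.63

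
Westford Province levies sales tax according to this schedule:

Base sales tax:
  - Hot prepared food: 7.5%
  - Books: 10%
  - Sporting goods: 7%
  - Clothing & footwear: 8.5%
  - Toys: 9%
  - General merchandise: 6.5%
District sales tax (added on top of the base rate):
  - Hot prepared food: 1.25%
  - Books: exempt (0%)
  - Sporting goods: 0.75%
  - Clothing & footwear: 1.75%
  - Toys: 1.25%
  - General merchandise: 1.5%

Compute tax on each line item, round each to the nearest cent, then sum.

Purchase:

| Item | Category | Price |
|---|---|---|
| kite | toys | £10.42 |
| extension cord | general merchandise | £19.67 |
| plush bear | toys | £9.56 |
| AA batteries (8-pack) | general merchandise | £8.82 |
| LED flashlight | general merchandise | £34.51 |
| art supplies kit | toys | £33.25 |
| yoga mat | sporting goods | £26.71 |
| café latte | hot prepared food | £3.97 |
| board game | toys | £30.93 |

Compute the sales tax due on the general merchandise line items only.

£5.04

Extension cord £19.67: general merchandise → 6.5% + 1.5% district = 8% → £1.57
AA batteries (8-pack) £8.82: general merchandise → 6.5% + 1.5% district = 8% → £0.71
LED flashlight £34.51: general merchandise → 6.5% + 1.5% district = 8% → £2.76
Tax on general merchandise = £1.57 + £0.71 + £2.76 = £5.04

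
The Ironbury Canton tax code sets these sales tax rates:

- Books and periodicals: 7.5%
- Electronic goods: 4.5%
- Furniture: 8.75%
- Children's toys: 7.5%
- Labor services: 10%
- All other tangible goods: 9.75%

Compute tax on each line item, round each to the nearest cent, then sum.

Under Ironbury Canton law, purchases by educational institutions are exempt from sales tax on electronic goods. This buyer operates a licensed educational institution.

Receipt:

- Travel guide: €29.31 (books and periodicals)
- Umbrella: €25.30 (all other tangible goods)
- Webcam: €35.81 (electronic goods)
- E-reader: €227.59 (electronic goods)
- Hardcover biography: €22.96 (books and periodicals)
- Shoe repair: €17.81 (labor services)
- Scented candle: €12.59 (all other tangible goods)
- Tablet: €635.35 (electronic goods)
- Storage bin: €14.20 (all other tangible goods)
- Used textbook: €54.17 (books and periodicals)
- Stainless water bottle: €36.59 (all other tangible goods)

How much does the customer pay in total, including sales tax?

€1130.09

Travel guide €29.31: books and periodicals → 7.5% → €2.20
Umbrella €25.30: all other tangible goods → 9.75% → €2.47
Webcam €35.81: electronic goods, buyer-exempt → 0% → €0.00
E-reader €227.59: electronic goods, buyer-exempt → 0% → €0.00
Hardcover biography €22.96: books and periodicals → 7.5% → €1.72
Shoe repair €17.81: labor services → 10% → €1.78
Scented candle €12.59: all other tangible goods → 9.75% → €1.23
Tablet €635.35: electronic goods, buyer-exempt → 0% → €0.00
Storage bin €14.20: all other tangible goods → 9.75% → €1.38
Used textbook €54.17: books and periodicals → 7.5% → €4.06
Stainless water bottle €36.59: all other tangible goods → 9.75% → €3.57
Subtotal = €1111.68; tax = €18.41; total due = €1130.09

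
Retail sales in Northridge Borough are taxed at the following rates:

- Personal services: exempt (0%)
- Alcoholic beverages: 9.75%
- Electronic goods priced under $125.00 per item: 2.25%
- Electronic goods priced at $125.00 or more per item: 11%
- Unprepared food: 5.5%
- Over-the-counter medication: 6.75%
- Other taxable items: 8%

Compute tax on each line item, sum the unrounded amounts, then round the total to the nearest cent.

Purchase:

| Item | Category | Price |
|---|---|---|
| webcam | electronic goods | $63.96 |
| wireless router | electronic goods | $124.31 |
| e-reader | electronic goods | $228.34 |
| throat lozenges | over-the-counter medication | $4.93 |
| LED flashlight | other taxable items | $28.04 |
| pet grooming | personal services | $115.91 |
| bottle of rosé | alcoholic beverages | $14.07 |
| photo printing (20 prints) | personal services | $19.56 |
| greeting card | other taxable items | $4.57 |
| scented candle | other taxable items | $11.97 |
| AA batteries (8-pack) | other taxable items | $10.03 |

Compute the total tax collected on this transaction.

$35.43

Webcam $63.96: electronic goods, under $125.00 → 2.25% → $1.4391
Wireless router $124.31: electronic goods, under $125.00 → 2.25% → $2.796975
E-reader $228.34: electronic goods, $125.00 or more → 11% → $25.1174
Throat lozenges $4.93: over-the-counter medication → 6.75% → $0.332775
LED flashlight $28.04: other taxable items → 8% → $2.2432
Pet grooming $115.91: personal services → 0% → $0.00
Bottle of rosé $14.07: alcoholic beverages → 9.75% → $1.371825
Photo printing (20 prints) $19.56: personal services → 0% → $0.00
Greeting card $4.57: other taxable items → 8% → $0.3656
Scented candle $11.97: other taxable items → 8% → $0.9576
AA batteries (8-pack) $10.03: other taxable items → 8% → $0.8024
Unrounded tax sum = $35.426875 → $35.43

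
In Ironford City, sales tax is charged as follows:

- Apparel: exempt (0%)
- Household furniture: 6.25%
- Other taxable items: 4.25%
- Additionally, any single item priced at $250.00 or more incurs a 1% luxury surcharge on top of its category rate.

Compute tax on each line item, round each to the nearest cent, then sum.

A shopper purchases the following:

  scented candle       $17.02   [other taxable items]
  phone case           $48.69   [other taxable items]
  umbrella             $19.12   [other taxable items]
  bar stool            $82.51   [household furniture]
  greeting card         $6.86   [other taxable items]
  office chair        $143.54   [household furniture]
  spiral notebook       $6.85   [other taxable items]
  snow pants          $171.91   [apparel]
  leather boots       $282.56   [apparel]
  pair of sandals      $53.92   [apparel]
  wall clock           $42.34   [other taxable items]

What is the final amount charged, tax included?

$898.26

Scented candle $17.02: other taxable items → 4.25% → $0.72
Phone case $48.69: other taxable items → 4.25% → $2.07
Umbrella $19.12: other taxable items → 4.25% → $0.81
Bar stool $82.51: household furniture → 6.25% → $5.16
Greeting card $6.86: other taxable items → 4.25% → $0.29
Office chair $143.54: household furniture → 6.25% → $8.97
Spiral notebook $6.85: other taxable items → 4.25% → $0.29
Snow pants $171.91: apparel → 0% → $0.00
Leather boots $282.56: apparel → 0% + 1% surcharge = 1% → $2.83
Pair of sandals $53.92: apparel → 0% → $0.00
Wall clock $42.34: other taxable items → 4.25% → $1.80
Subtotal = $875.32; tax = $22.94; total due = $898.26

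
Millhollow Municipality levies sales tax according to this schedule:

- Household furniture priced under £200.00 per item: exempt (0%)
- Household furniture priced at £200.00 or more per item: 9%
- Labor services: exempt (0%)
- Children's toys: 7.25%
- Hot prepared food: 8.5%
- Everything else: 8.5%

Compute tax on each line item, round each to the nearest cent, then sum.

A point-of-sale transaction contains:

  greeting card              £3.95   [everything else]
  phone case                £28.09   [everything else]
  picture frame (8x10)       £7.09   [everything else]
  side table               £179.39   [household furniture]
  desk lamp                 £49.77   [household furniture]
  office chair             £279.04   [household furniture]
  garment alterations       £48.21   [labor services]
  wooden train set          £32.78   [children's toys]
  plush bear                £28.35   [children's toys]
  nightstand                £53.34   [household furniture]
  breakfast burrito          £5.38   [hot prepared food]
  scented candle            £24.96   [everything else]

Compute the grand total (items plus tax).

Greeting card £3.95: everything else → 8.5% → £0.34
Phone case £28.09: everything else → 8.5% → £2.39
Picture frame (8x10) £7.09: everything else → 8.5% → £0.60
Side table £179.39: household furniture, under £200.00 → 0% → £0.00
Desk lamp £49.77: household furniture, under £200.00 → 0% → £0.00
Office chair £279.04: household furniture, £200.00 or more → 9% → £25.11
Garment alterations £48.21: labor services → 0% → £0.00
Wooden train set £32.78: children's toys → 7.25% → £2.38
Plush bear £28.35: children's toys → 7.25% → £2.06
Nightstand £53.34: household furniture, under £200.00 → 0% → £0.00
Breakfast burrito £5.38: hot prepared food → 8.5% → £0.46
Scented candle £24.96: everything else → 8.5% → £2.12
Subtotal = £740.35; tax = £35.46; total due = £775.81

£775.81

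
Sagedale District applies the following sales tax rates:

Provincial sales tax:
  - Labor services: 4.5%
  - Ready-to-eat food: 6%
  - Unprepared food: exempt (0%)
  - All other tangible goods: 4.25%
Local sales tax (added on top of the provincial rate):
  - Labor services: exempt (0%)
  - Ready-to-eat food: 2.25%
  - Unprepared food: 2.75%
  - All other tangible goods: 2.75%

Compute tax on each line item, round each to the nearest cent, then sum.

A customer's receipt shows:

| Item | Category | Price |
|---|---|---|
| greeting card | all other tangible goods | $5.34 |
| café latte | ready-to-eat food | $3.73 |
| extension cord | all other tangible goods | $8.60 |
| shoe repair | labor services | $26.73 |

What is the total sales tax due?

Greeting card $5.34: all other tangible goods → 4.25% + 2.75% local = 7% → $0.37
Café latte $3.73: ready-to-eat food → 6% + 2.25% local = 8.25% → $0.31
Extension cord $8.60: all other tangible goods → 4.25% + 2.75% local = 7% → $0.60
Shoe repair $26.73: labor services → 4.5% + 0% local = 4.5% → $1.20
Total tax = $0.37 + $0.31 + $0.60 + $1.20 = $2.48

$2.48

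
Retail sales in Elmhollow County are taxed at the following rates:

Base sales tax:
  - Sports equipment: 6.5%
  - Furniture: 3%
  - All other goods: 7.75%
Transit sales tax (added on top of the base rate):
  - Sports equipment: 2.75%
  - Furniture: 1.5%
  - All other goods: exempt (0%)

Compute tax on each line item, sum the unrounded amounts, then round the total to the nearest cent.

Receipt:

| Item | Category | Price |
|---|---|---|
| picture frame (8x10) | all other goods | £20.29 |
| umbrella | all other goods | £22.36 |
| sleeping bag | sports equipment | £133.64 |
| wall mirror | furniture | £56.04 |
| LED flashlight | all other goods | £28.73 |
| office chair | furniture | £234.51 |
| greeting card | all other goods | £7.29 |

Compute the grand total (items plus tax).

£534.39

Picture frame (8x10) £20.29: all other goods → 7.75% + 0% transit = 7.75% → £1.572475
Umbrella £22.36: all other goods → 7.75% + 0% transit = 7.75% → £1.7329
Sleeping bag £133.64: sports equipment → 6.5% + 2.75% transit = 9.25% → £12.3617
Wall mirror £56.04: furniture → 3% + 1.5% transit = 4.5% → £2.5218
LED flashlight £28.73: all other goods → 7.75% + 0% transit = 7.75% → £2.226575
Office chair £234.51: furniture → 3% + 1.5% transit = 4.5% → £10.55295
Greeting card £7.29: all other goods → 7.75% + 0% transit = 7.75% → £0.564975
Subtotal = £502.86; unrounded tax = £31.533375 → £31.53; total due = £534.39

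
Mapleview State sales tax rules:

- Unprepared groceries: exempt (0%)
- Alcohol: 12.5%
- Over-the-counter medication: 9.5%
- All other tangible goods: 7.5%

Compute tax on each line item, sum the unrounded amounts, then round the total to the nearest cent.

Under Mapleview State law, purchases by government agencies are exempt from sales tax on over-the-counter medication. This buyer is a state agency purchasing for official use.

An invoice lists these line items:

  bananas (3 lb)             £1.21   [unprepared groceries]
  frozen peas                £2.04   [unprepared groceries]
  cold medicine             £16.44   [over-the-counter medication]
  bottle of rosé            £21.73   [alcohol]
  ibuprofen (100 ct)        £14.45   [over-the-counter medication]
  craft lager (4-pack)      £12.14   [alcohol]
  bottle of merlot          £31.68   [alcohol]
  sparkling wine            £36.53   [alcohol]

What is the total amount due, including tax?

£148.98

Bananas (3 lb) £1.21: unprepared groceries → 0% → £0.00
Frozen peas £2.04: unprepared groceries → 0% → £0.00
Cold medicine £16.44: over-the-counter medication, buyer-exempt → 0% → £0.00
Bottle of rosé £21.73: alcohol → 12.5% → £2.71625
Ibuprofen (100 ct) £14.45: over-the-counter medication, buyer-exempt → 0% → £0.00
Craft lager (4-pack) £12.14: alcohol → 12.5% → £1.5175
Bottle of merlot £31.68: alcohol → 12.5% → £3.96
Sparkling wine £36.53: alcohol → 12.5% → £4.56625
Subtotal = £136.22; unrounded tax = £12.76 → £12.76; total due = £148.98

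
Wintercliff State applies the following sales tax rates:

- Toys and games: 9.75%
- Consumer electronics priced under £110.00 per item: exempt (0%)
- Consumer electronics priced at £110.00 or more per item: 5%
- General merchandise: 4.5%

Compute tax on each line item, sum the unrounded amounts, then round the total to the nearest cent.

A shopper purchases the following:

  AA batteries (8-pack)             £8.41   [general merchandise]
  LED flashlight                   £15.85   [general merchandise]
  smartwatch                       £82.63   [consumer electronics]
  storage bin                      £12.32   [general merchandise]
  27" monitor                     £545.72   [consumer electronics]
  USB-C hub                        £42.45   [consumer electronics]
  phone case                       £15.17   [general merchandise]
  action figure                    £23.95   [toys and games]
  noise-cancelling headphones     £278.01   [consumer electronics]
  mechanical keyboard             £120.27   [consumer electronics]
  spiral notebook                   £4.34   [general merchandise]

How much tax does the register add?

AA batteries (8-pack) £8.41: general merchandise → 4.5% → £0.37845
LED flashlight £15.85: general merchandise → 4.5% → £0.71325
Smartwatch £82.63: consumer electronics, under £110.00 → 0% → £0.00
Storage bin £12.32: general merchandise → 4.5% → £0.5544
27" monitor £545.72: consumer electronics, £110.00 or more → 5% → £27.286
USB-C hub £42.45: consumer electronics, under £110.00 → 0% → £0.00
Phone case £15.17: general merchandise → 4.5% → £0.68265
Action figure £23.95: toys and games → 9.75% → £2.335125
Noise-cancelling headphones £278.01: consumer electronics, £110.00 or more → 5% → £13.9005
Mechanical keyboard £120.27: consumer electronics, £110.00 or more → 5% → £6.0135
Spiral notebook £4.34: general merchandise → 4.5% → £0.1953
Unrounded tax sum = £52.059175 → £52.06

£52.06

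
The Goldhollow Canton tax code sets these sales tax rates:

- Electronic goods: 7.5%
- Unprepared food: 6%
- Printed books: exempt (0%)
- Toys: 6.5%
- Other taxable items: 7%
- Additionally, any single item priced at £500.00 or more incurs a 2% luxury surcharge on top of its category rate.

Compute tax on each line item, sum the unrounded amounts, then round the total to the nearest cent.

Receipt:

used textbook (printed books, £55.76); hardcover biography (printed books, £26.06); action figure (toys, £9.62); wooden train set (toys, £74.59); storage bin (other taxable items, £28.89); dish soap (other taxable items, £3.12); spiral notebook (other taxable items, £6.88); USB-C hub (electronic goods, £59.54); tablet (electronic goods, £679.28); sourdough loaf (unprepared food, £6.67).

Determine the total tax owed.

£77.59

Used textbook £55.76: printed books → 0% → £0.00
Hardcover biography £26.06: printed books → 0% → £0.00
Action figure £9.62: toys → 6.5% → £0.6253
Wooden train set £74.59: toys → 6.5% → £4.84835
Storage bin £28.89: other taxable items → 7% → £2.0223
Dish soap £3.12: other taxable items → 7% → £0.2184
Spiral notebook £6.88: other taxable items → 7% → £0.4816
USB-C hub £59.54: electronic goods → 7.5% → £4.4655
Tablet £679.28: electronic goods → 7.5% + 2% surcharge = 9.5% → £64.5316
Sourdough loaf £6.67: unprepared food → 6% → £0.4002
Unrounded tax sum = £77.59325 → £77.59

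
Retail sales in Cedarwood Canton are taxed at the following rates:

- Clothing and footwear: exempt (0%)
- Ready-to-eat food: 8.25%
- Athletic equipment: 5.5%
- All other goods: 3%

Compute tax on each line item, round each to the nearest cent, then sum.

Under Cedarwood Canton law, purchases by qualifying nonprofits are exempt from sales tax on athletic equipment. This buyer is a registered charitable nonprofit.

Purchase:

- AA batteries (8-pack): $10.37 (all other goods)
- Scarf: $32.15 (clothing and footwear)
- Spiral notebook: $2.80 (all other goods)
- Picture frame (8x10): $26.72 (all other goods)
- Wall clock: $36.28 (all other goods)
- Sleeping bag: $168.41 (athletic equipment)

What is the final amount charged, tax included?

AA batteries (8-pack) $10.37: all other goods → 3% → $0.31
Scarf $32.15: clothing and footwear → 0% → $0.00
Spiral notebook $2.80: all other goods → 3% → $0.08
Picture frame (8x10) $26.72: all other goods → 3% → $0.80
Wall clock $36.28: all other goods → 3% → $1.09
Sleeping bag $168.41: athletic equipment, buyer-exempt → 0% → $0.00
Subtotal = $276.73; tax = $2.28; total due = $279.01

$279.01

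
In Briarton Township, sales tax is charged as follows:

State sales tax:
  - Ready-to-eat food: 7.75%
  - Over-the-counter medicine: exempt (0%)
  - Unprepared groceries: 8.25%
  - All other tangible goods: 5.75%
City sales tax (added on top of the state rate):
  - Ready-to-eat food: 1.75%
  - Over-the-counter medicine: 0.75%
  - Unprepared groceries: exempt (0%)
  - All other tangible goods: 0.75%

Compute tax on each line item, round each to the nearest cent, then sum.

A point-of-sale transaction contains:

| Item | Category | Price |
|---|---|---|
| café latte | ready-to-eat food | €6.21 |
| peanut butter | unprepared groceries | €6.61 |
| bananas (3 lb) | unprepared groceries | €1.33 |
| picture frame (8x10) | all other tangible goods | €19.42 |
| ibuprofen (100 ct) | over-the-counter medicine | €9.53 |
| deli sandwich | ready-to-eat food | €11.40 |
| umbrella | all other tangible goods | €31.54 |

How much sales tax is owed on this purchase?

Café latte €6.21: ready-to-eat food → 7.75% + 1.75% city = 9.5% → €0.59
Peanut butter €6.61: unprepared groceries → 8.25% + 0% city = 8.25% → €0.55
Bananas (3 lb) €1.33: unprepared groceries → 8.25% + 0% city = 8.25% → €0.11
Picture frame (8x10) €19.42: all other tangible goods → 5.75% + 0.75% city = 6.5% → €1.26
Ibuprofen (100 ct) €9.53: over-the-counter medicine → 0% + 0.75% city = 0.75% → €0.07
Deli sandwich €11.40: ready-to-eat food → 7.75% + 1.75% city = 9.5% → €1.08
Umbrella €31.54: all other tangible goods → 5.75% + 0.75% city = 6.5% → €2.05
Total tax = €0.59 + €0.55 + €0.11 + €1.26 + €0.07 + €1.08 + €2.05 = €5.71

€5.71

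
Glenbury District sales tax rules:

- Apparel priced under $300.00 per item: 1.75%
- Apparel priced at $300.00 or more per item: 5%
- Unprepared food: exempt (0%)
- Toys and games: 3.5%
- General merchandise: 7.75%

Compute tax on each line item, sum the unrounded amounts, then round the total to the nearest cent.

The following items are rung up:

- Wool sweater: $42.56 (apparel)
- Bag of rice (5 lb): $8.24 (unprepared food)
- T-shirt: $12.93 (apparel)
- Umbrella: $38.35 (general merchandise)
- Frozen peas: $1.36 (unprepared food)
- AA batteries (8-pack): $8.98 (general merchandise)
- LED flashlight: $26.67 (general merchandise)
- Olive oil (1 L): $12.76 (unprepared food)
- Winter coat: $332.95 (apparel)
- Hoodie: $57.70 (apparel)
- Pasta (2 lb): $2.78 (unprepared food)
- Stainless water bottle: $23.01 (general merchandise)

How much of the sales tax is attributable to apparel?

$18.63

Wool sweater $42.56: apparel, under $300.00 → 1.75% → $0.7448
T-shirt $12.93: apparel, under $300.00 → 1.75% → $0.226275
Winter coat $332.95: apparel, $300.00 or more → 5% → $16.6475
Hoodie $57.70: apparel, under $300.00 → 1.75% → $1.00975
Tax on apparel: unrounded sum = $18.628325 → $18.63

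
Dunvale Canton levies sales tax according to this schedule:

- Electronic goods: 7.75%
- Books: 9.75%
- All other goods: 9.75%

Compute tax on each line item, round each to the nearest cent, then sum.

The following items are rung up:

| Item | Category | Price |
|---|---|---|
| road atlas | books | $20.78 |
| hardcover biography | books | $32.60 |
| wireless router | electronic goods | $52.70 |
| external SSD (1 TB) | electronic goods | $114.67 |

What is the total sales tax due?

$18.18

Road atlas $20.78: books → 9.75% → $2.03
Hardcover biography $32.60: books → 9.75% → $3.18
Wireless router $52.70: electronic goods → 7.75% → $4.08
External SSD (1 TB) $114.67: electronic goods → 7.75% → $8.89
Total tax = $2.03 + $3.18 + $4.08 + $8.89 = $18.18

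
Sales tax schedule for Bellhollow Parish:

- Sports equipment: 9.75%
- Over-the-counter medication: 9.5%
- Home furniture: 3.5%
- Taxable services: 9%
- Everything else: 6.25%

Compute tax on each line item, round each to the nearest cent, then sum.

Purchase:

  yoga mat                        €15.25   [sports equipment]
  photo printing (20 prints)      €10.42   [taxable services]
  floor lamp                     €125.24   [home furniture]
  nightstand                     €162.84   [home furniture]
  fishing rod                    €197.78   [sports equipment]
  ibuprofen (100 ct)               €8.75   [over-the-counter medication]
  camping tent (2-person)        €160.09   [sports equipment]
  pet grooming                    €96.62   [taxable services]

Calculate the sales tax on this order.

Yoga mat €15.25: sports equipment → 9.75% → €1.49
Photo printing (20 prints) €10.42: taxable services → 9% → €0.94
Floor lamp €125.24: home furniture → 3.5% → €4.38
Nightstand €162.84: home furniture → 3.5% → €5.70
Fishing rod €197.78: sports equipment → 9.75% → €19.28
Ibuprofen (100 ct) €8.75: over-the-counter medication → 9.5% → €0.83
Camping tent (2-person) €160.09: sports equipment → 9.75% → €15.61
Pet grooming €96.62: taxable services → 9% → €8.70
Total tax = €1.49 + €0.94 + €4.38 + €5.70 + €19.28 + €0.83 + €15.61 + €8.70 = €56.93

€56.93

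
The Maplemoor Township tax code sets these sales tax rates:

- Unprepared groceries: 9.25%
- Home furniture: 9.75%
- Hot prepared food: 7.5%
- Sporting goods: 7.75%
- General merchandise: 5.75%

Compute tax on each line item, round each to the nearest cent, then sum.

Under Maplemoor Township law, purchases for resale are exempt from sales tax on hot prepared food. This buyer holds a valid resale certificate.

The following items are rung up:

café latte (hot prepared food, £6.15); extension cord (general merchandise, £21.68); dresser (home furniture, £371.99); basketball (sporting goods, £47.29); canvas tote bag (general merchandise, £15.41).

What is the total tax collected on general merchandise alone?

Extension cord £21.68: general merchandise → 5.75% → £1.25
Canvas tote bag £15.41: general merchandise → 5.75% → £0.89
Tax on general merchandise = £1.25 + £0.89 = £2.14

£2.14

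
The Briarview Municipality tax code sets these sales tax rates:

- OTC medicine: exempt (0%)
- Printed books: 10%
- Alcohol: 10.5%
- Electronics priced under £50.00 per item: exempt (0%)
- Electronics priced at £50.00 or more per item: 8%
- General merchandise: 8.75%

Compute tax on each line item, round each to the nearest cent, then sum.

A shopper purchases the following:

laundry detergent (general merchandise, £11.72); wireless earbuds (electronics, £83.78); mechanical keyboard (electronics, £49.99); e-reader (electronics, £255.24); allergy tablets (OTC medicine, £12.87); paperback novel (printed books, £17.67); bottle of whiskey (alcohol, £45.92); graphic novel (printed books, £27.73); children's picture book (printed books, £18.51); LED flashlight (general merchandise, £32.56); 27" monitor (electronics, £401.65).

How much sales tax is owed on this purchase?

£74.34

Laundry detergent £11.72: general merchandise → 8.75% → £1.03
Wireless earbuds £83.78: electronics, £50.00 or more → 8% → £6.70
Mechanical keyboard £49.99: electronics, under £50.00 → 0% → £0.00
E-reader £255.24: electronics, £50.00 or more → 8% → £20.42
Allergy tablets £12.87: OTC medicine → 0% → £0.00
Paperback novel £17.67: printed books → 10% → £1.77
Bottle of whiskey £45.92: alcohol → 10.5% → £4.82
Graphic novel £27.73: printed books → 10% → £2.77
Children's picture book £18.51: printed books → 10% → £1.85
LED flashlight £32.56: general merchandise → 8.75% → £2.85
27" monitor £401.65: electronics, £50.00 or more → 8% → £32.13
Total tax = £1.03 + £6.70 + £20.42 + £1.77 + £4.82 + £2.77 + £1.85 + £2.85 + £32.13 = £74.34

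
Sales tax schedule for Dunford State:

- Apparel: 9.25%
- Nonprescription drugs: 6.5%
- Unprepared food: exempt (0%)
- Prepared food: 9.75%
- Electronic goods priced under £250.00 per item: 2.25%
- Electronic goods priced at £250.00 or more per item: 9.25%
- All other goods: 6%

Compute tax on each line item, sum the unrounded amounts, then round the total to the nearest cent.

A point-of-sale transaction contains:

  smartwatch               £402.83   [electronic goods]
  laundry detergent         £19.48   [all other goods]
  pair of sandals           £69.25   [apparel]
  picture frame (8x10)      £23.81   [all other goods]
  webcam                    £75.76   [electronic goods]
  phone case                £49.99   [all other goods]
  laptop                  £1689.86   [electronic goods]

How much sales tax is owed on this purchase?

£207.28

Smartwatch £402.83: electronic goods, £250.00 or more → 9.25% → £37.261775
Laundry detergent £19.48: all other goods → 6% → £1.1688
Pair of sandals £69.25: apparel → 9.25% → £6.405625
Picture frame (8x10) £23.81: all other goods → 6% → £1.4286
Webcam £75.76: electronic goods, under £250.00 → 2.25% → £1.7046
Phone case £49.99: all other goods → 6% → £2.9994
Laptop £1689.86: electronic goods, £250.00 or more → 9.25% → £156.31205
Unrounded tax sum = £207.28085 → £207.28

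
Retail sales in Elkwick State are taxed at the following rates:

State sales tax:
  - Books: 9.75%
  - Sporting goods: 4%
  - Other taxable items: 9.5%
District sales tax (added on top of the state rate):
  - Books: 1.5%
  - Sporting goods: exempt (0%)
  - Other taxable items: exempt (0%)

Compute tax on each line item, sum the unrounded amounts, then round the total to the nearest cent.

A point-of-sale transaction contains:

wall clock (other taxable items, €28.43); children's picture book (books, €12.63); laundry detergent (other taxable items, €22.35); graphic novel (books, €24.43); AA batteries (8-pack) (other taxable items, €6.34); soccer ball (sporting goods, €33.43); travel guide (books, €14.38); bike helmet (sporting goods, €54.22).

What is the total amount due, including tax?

€210.93

Wall clock €28.43: other taxable items → 9.5% + 0% district = 9.5% → €2.70085
Children's picture book €12.63: books → 9.75% + 1.5% district = 11.25% → €1.420875
Laundry detergent €22.35: other taxable items → 9.5% + 0% district = 9.5% → €2.12325
Graphic novel €24.43: books → 9.75% + 1.5% district = 11.25% → €2.748375
AA batteries (8-pack) €6.34: other taxable items → 9.5% + 0% district = 9.5% → €0.6023
Soccer ball €33.43: sporting goods → 4% + 0% district = 4% → €1.3372
Travel guide €14.38: books → 9.75% + 1.5% district = 11.25% → €1.61775
Bike helmet €54.22: sporting goods → 4% + 0% district = 4% → €2.1688
Subtotal = €196.21; unrounded tax = €14.7194 → €14.72; total due = €210.93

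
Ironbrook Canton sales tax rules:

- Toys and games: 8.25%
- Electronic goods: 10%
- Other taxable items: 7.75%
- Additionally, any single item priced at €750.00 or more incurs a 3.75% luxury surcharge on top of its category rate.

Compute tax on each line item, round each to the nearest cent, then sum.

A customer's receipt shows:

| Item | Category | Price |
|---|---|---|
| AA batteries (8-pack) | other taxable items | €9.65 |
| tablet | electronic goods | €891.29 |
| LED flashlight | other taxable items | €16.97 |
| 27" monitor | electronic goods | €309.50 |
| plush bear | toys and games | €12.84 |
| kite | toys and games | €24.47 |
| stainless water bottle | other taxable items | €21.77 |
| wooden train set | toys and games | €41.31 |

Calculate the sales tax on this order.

€163.75

AA batteries (8-pack) €9.65: other taxable items → 7.75% → €0.75
Tablet €891.29: electronic goods → 10% + 3.75% surcharge = 13.75% → €122.55
LED flashlight €16.97: other taxable items → 7.75% → €1.32
27" monitor €309.50: electronic goods → 10% → €30.95
Plush bear €12.84: toys and games → 8.25% → €1.06
Kite €24.47: toys and games → 8.25% → €2.02
Stainless water bottle €21.77: other taxable items → 7.75% → €1.69
Wooden train set €41.31: toys and games → 8.25% → €3.41
Total tax = €0.75 + €122.55 + €1.32 + €30.95 + €1.06 + €2.02 + €1.69 + €3.41 = €163.75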